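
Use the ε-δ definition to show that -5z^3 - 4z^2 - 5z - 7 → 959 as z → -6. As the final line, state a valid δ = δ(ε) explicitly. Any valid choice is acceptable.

Let ε > 0. We want δ > 0 such that 0 < |z + 6| < δ implies |(-5z^3 - 4z^2 - 5z - 7) − 959| < ε.
(-5z^3 - 4z^2 - 5z - 7) − 959 = -5z^3 - 4z^2 - 5z - 966 = (z + 6)(-5z^2 + 26z - 161).
So |(-5z^3 - 4z^2 - 5z - 7) − 959| = |z + 6|·|-5z^2 + 26z - 161|.
Assume first that |z + 6| < 1, so |z| < 7. Then |-5z^2 + 26z - 161| ≤ 5·7^2 + 26·7 + 161 = 588.
Hence |(-5z^3 - 4z^2 - 5z - 7) − 959| ≤ 588|z + 6| < ε provided |z + 6| < ε/588.
Choosing δ = min(1, ε/588) ensures both conditions, hence |(-5z^3 - 4z^2 - 5z - 7) − 959| < ε.

δ = min(1, ε/588)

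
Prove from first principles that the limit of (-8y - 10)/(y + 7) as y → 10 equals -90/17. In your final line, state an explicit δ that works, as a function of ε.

δ = min(17/2, (289/92)ε)

Suppose ε > 0. We want δ > 0 with 0 < |y − 10| < δ ⇒ |(-8y - 10)/(y + 7) + 90/17| < ε.
Combining over a common denominator, (-8y - 10)/(y + 7) + 90/17 = [(-8y - 10)·17 − (-90)·(y + 7)] / [17·(y + 7)] = -46(y − 10) / (17(y + 7)).
So |(-8y - 10)/(y + 7) + 90/17| = 46|y − 10| / (17·|y + 7|).
Require δ ≤ 17/2, so |y + 7| ≥ |17| − |y − 10| > 17 − 17/2 = 17/2.
Hence |(-8y - 10)/(y + 7) + 90/17| < 46|y − 10|/(17·(17/2)) = (92/289)|y − 10|, which is < ε once |y − 10| < (289/92)ε.
Take δ = min(17/2, (289/92)ε). Then 0 < |y − 10| < δ forces both bounds, so |(-8y - 10)/(y + 7) + 90/17| < ε.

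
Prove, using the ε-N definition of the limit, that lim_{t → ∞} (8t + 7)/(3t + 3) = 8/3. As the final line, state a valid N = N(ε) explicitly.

N = (1/3)/ε

Let ε > 0 be given. We seek N > 0 such that t > N implies |(8t + 7)/(3t + 3) − (8/3)| < ε.
(8t + 7)/(3t + 3) − (8/3) = (3(8t + 7) − 8(3t + 3)) / (3(3t + 3)) = -3/(3(3t + 3)).
For t > 0 we have 3t + 3 > 3t, so |(8t + 7)/(3t + 3) − (8/3)| = 3/(3(3t + 3)) < 3/(3·3t) = (1/3)/t.
Thus |(8t + 7)/(3t + 3) − (8/3)| < ε whenever t > (1/3)/ε.
Take N = (1/3)/ε. If t > N then |(8t + 7)/(3t + 3) − (8/3)| < (1/3)/t < ε.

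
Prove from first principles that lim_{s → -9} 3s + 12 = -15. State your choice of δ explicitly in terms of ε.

Suppose ε > 0. We need δ > 0 so that 0 < |s + 9| < δ implies |(3s + 12) + 15| < ε.
|(3s + 12) + 15| = |3s + 27| = 3|s + 9|.
Thus it suffices that |s + 9| < ε/3.
Take δ = ε/3. If 0 < |s + 9| < δ then |(3s + 12) + 15| = 3|s + 9| < 3·(ε/3) = ε.

δ = ε/3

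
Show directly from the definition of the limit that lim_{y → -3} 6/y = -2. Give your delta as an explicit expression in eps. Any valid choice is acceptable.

Fix eps > 0. We seek delta > 0 such that 0 < |y + 3| < delta implies |6/y + 2| < eps.
|6/y + 2| = 6·|-3 − y|/(3·|y|) = 6|y + 3|/(3|y|).
Restrict delta ≤ 3/2. Then |y + 3| < 3/2 gives |y| > 3/2, so 3|y| > 9/2.
Then |6/y + 2| < 6|y + 3|/(9/2), which is < eps when |y + 3| < (3/4)eps.
Take delta = min(3/2, (3/4)eps). Then 0 < |y + 3| < delta gives both |y + 3| < 3/2 and |y + 3| < (3/4)eps, so |6/y + 2| < eps.

delta = min(3/2, (3/4)eps)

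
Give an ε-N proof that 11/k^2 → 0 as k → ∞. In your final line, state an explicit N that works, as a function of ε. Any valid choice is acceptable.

N = (11/ε)^{1/2}

Fix ε > 0. For k ≥ 1, |11/k^2 − 0| = 11/k^2.
11/k^2 < ε ⇔ k^2 > 11/ε ⇔ k > (11/ε)^{1/2}.
Take N = (11/ε)^{1/2}. Then k > N implies 11/k^2 < ε.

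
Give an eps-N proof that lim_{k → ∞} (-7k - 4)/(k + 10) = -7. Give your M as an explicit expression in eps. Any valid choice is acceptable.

M = 66/eps

Suppose eps > 0. For k ≥ 1, |(-7k - 4)/(k + 10) + 7| = |66|/((k + 10)) = 66/((k + 10)).
Since k + 10 ≥ k for k ≥ 1, this is ≤ 66/(k) = 66/k.
So |(-7k - 4)/(k + 10) + 7| < eps whenever k > 66/eps.
Take M = 66/eps. If k > M then |(-7k - 4)/(k + 10) + 7| ≤ 66/k < eps.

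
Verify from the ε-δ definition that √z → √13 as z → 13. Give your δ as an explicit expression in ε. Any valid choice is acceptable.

δ = min(13, √13·ε)

Fix ε > 0. We want δ > 0 such that 0 < |z − 13| < δ implies |√z − √13| < ε.
Rationalise: √z − √13 = (z − 13)/(√z + √13), so |√z − √13| = |z − 13|/(√z + √13).
Restrict δ ≤ 13 so that |z − 13| < 13 forces z > 0, and then √z + √13 > √13.
Hence |√z − √13| < |z − 13|/√13, which is < ε once |z − 13| < √13·ε.
Take δ = min(13, √13·ε). If 0 < |z − 13| < δ then z > 0 and |√z − √13| < |z − 13|/√13 < ε.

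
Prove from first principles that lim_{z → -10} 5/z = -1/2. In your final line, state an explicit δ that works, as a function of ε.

Let ε > 0. We seek δ > 0 such that 0 < |z + 10| < δ implies |5/z + 1/2| < ε.
|5/z + 1/2| = 5·|-10 − z|/(10·|z|) = 5|z + 10|/(10|z|).
Restrict δ ≤ 5. Then |z + 10| < 5 gives |z| > 5, so 10|z| > 50.
Then |5/z + 1/2| < 5|z + 10|/50, which is < ε when |z + 10| < 10ε.
Take δ = min(5, 10ε). Then 0 < |z + 10| < δ gives both |z + 10| < 5 and |z + 10| < 10ε, so |5/z + 1/2| < ε.

δ = min(5, 10ε)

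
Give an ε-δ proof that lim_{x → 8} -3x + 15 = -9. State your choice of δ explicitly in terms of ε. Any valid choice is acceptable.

Fix ε > 0. We need δ > 0 so that 0 < |x − 8| < δ implies |(-3x + 15) + 9| < ε.
Since (-3x + 15) + 9 = -3(x − 8), we have |(-3x + 15) + 9| = 3|x − 8|.
Thus it suffices that |x − 8| < ε/3.
Choosing δ = ε/3 gives |(-3x + 15) + 9| = 3|x − 8| < ε whenever |x − 8| < δ.

δ = ε/3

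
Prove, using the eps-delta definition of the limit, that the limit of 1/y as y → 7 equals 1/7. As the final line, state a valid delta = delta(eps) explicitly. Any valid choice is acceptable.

delta = min(7/2, (49/2)eps)

Let eps > 0 be given. We seek delta > 0 such that 0 < |y − 7| < delta implies |1/y − (1/7)| < eps.
|1/y − (1/7)| = |7 − y|/(7·|y|) = |y − 7|/(7|y|).
Restrict delta ≤ 7/2. Then |y − 7| < 7/2 gives |y| > 7/2, so 7|y| > 49/2.
Then |1/y − (1/7)| < |y − 7|/(49/2), which is < eps when |y − 7| < (49/2)eps.
Take delta = min(7/2, (49/2)eps). Then 0 < |y − 7| < delta gives both |y − 7| < 7/2 and |y − 7| < (49/2)eps, so |1/y − (1/7)| < eps.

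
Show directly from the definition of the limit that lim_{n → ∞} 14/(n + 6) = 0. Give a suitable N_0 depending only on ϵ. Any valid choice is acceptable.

N_0 = 14/ϵ

Let ϵ > 0. For n ≥ 1, |14/(n + 6) − 0| = 14/(n + 6) ≤ 14/n.
We need 14/n < ϵ, i.e. n > 14/ϵ.
Take N_0 = 14/ϵ. If n > N_0 then |14/(n + 6)| ≤ 14/n < ϵ.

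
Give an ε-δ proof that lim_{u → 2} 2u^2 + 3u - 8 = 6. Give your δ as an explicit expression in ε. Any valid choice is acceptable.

δ = min(1, ε/13)

Let ε > 0. We want δ > 0 such that 0 < |u − 2| < δ implies |(2u^2 + 3u - 8) − 6| < ε.
(2u^2 + 3u - 8) − 6 = 2u^2 + 3u - 14 = (u − 2)(2u + 7).
So |(2u^2 + 3u - 8) − 6| = |u − 2|·|2u + 7|.
Assume first that |u − 2| < 1, so |u| < 3. Then |2u + 7| ≤ 2·3 + 7 = 13.
Hence |(2u^2 + 3u - 8) − 6| ≤ 13|u − 2| < ε provided |u − 2| < ε/13.
Take δ = min(1, ε/13). Then 0 < |u − 2| < δ gives both |u − 2| < 1 and |u − 2| < ε/13, so |(2u^2 + 3u - 8) − 6| < ε.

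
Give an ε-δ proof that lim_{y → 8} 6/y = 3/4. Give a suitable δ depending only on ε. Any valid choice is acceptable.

Let ε > 0 be given. We seek δ > 0 such that 0 < |y − 8| < δ implies |6/y − (3/4)| < ε.
|6/y − (3/4)| = 6·|8 − y|/(8·|y|) = 6|y − 8|/(8|y|).
Restrict δ ≤ 4. Then |y − 8| < 4 gives |y| > 4, so 8|y| > 32.
Then |6/y − (3/4)| < 6|y − 8|/32, which is < ε when |y − 8| < (16/3)ε.
Take δ = min(4, (16/3)ε). Then 0 < |y − 8| < δ gives both |y − 8| < 4 and |y − 8| < (16/3)ε, so |6/y − (3/4)| < ε.

δ = min(4, (16/3)ε)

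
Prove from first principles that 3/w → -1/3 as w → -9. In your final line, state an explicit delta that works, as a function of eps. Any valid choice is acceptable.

Suppose eps > 0. We seek delta > 0 such that 0 < |w + 9| < delta implies |3/w + 1/3| < eps.
|3/w + 1/3| = 3·|-9 − w|/(9·|w|) = 3|w + 9|/(9|w|).
Restrict delta ≤ 9/2. Then |w + 9| < 9/2 gives |w| > 9/2, so 9|w| > 81/2.
Then |3/w + 1/3| < 3|w + 9|/(81/2), which is < eps when |w + 9| < (27/2)eps.
Take delta = min(9/2, (27/2)eps). Then 0 < |w + 9| < delta gives both |w + 9| < 9/2 and |w + 9| < (27/2)eps, so |3/w + 1/3| < eps.

delta = min(9/2, (27/2)eps)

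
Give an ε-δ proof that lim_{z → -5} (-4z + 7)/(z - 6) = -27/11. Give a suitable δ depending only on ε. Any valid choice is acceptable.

Fix ε > 0. We want δ > 0 with 0 < |z + 5| < δ ⇒ |(-4z + 7)/(z - 6) + 27/11| < ε.
Combining over a common denominator, (-4z + 7)/(z - 6) + 27/11 = [(-4z + 7)·(-11) − 27·(z - 6)] / [(-11)·(z - 6)] = 17(z + 5) / ((-11)(z - 6)).
So |(-4z + 7)/(z - 6) + 27/11| = 17|z + 5| / (11·|z − 6|).
Restrict δ ≤ 11/2. Then |z + 5| < 11/2 gives |z − 6| = |(z + 5) + (-11)| ≥ 11 − 11/2 = 11/2.
Hence |(-4z + 7)/(z - 6) + 27/11| < 17|z + 5|/(11·(11/2)) = (34/121)|z + 5|, which is < ε once |z + 5| < (121/34)ε.
Take δ = min(11/2, (121/34)ε). Then 0 < |z + 5| < δ forces both bounds, so |(-4z + 7)/(z - 6) + 27/11| < ε.

δ = min(11/2, (121/34)ε)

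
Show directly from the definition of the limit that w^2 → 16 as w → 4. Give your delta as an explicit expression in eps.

Let eps > 0. We seek delta > 0 with 0 < |w − 4| < delta ⇒ |w^2 − 16| < eps.
Factor: w^2 − 16 = (w − 4)(w + 4), so |w^2 − 16| = |w − 4|·|w + 4|.
Impose delta ≤ 1 so that |w| < 5; then |w + 4| ≤ 9.
Hence |w^2 − 16| ≤ 9|w − 4|, which is < eps once |w − 4| < eps/9.
Take delta = min(1, eps/9). If 0 < |w − 4| < delta then both bounds hold and |w^2 − 16| ≤ 9|w − 4| < 9·(eps/9) = eps.

delta = min(1, eps/9)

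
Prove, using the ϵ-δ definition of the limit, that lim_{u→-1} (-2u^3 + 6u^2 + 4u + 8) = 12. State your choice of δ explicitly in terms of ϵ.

δ = min(1, ϵ/28)

Suppose ϵ > 0. We want δ > 0 such that 0 < |u + 1| < δ implies |(-2u^3 + 6u^2 + 4u + 8) − 12| < ϵ.
(-2u^3 + 6u^2 + 4u + 8) − 12 = -2u^3 + 6u^2 + 4u - 4 = (u + 1)(-2u^2 + 8u - 4).
So |(-2u^3 + 6u^2 + 4u + 8) − 12| = |u + 1|·|-2u^2 + 8u - 4|.
Assume first that |u + 1| < 1, so |u| < 2. Then |-2u^2 + 8u - 4| ≤ 2·2^2 + 8·2 + 4 = 28.
Hence |(-2u^3 + 6u^2 + 4u + 8) − 12| ≤ 28|u + 1| < ϵ provided |u + 1| < ϵ/28.
Take δ = min(1, ϵ/28). Then 0 < |u + 1| < δ gives both |u + 1| < 1 and |u + 1| < ϵ/28, so |(-2u^3 + 6u^2 + 4u + 8) − 12| < ϵ.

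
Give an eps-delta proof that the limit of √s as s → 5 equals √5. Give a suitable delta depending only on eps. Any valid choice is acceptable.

delta = min(5, √5·eps)

Let eps > 0 be given. We want delta > 0 such that 0 < |s − 5| < delta implies |√s − √5| < eps.
Multiplying by the conjugate, |√s − √5| = |s − 5|/(√s + √5).
Restrict delta ≤ 5 so that |s − 5| < 5 forces s > 0, and then √s + √5 > √5.
Hence |√s − √5| < |s − 5|/√5, which is < eps once |s − 5| < √5·eps.
Take delta = min(5, √5·eps). If 0 < |s − 5| < delta then s > 0 and |√s − √5| < |s − 5|/√5 < eps.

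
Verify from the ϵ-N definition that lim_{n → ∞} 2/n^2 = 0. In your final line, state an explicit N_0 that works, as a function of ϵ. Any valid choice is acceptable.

N_0 = (2/ϵ)^{1/2}

Let ϵ > 0 be given. For n ≥ 1, |2/n^2 − 0| = 2/n^2.
2/n^2 < ϵ ⇔ n^2 > 2/ϵ ⇔ n > (2/ϵ)^{1/2}.
Take N_0 = (2/ϵ)^{1/2}. Then n > N_0 implies 2/n^2 < ϵ.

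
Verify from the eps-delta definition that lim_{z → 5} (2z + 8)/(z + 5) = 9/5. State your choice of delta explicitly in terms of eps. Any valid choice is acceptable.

delta = min(5, 25eps)

Let eps > 0. We want delta > 0 with 0 < |z − 5| < delta ⇒ |(2z + 8)/(z + 5) − (9/5)| < eps.
Combining over a common denominator, (2z + 8)/(z + 5) − (9/5) = [(2z + 8)·10 − 18·(z + 5)] / [10·(z + 5)] = 2(z − 5) / (10(z + 5)).
So |(2z + 8)/(z + 5) − (9/5)| = 2|z − 5| / (10·|z + 5|).
Require delta ≤ 5, so |z + 5| ≥ |10| − |z − 5| > 10 − 5 = 5.
Hence |(2z + 8)/(z + 5) − (9/5)| < 2|z − 5|/(10·5) = (1/25)|z − 5|, which is < eps once |z − 5| < 25eps.
Take delta = min(5, 25eps). Then 0 < |z − 5| < delta forces both bounds, so |(2z + 8)/(z + 5) − (9/5)| < eps.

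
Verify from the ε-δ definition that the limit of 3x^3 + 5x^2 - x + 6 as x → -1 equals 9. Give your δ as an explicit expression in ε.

Suppose ε > 0. We want δ > 0 such that 0 < |x + 1| < δ implies |(3x^3 + 5x^2 - x + 6) − 9| < ε.
(3x^3 + 5x^2 - x + 6) − 9 = 3x^3 + 5x^2 - x - 3 = (x + 1)(3x^2 + 2x - 3).
So |(3x^3 + 5x^2 - x + 6) − 9| = |x + 1|·|3x^2 + 2x - 3|.
Require δ ≤ 1. Then |x + 1| < 1 gives |x| < 2, and by the triangle inequality |3x^2 + 2x - 3| ≤ 3·2^2 + 2·2 + 3 = 19.
Hence |(3x^3 + 5x^2 - x + 6) − 9| ≤ 19|x + 1| < ε provided |x + 1| < ε/19.
Take δ = min(1, ε/19). Then 0 < |x + 1| < δ gives both |x + 1| < 1 and |x + 1| < ε/19, so |(3x^3 + 5x^2 - x + 6) − 9| < ε.

δ = min(1, ε/19)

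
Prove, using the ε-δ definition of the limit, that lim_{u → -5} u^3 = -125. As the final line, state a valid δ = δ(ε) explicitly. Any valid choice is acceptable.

Suppose ε > 0. We seek δ > 0 with 0 < |u + 5| < δ ⇒ |u^3 + 125| < ε.
Factor: u^3 + 125 = (u + 5)(u^2 - 5u + 25), so |u^3 + 125| = |u + 5|·|u^2 - 5u + 25|.
Restrict δ ≤ 1. Then |u + 5| < 1 gives |u| < 6, so by the triangle inequality |u^2 - 5u + 25| ≤ 6^2 + 5·6 + 25 = 91.
Hence |u^3 + 125| ≤ 91|u + 5|, which is < ε once |u + 5| < ε/91.
Take δ = min(1, ε/91). If 0 < |u + 5| < δ then both bounds hold and |u^3 + 125| ≤ 91|u + 5| < 91·(ε/91) = ε.

δ = min(1, ε/91)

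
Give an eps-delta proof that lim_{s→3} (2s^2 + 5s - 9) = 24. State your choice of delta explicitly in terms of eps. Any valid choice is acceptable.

delta = min(1, eps/19)

Fix eps > 0. We want delta > 0 such that 0 < |s − 3| < delta implies |(2s^2 + 5s - 9) − 24| < eps.
(2s^2 + 5s - 9) − 24 = 2s^2 + 5s - 33 = (s − 3)(2s + 11).
So |(2s^2 + 5s - 9) − 24| = |s − 3|·|2s + 11|.
Require delta ≤ 1. Then |s − 3| < 1 gives |s| < 4, and by the triangle inequality |2s + 11| ≤ 2·4 + 11 = 19.
Hence |(2s^2 + 5s - 9) − 24| ≤ 19|s − 3| < eps provided |s − 3| < eps/19.
Choosing delta = min(1, eps/19) ensures both conditions, hence |(2s^2 + 5s - 9) − 24| < eps.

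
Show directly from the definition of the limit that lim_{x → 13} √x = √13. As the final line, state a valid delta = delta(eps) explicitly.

Suppose eps > 0. We want delta > 0 such that 0 < |x − 13| < delta implies |√x − √13| < eps.
Multiplying by the conjugate, |√x − √13| = |x − 13|/(√x + √13).
Restrict delta ≤ 13 so that |x − 13| < 13 forces x > 0, and then √x + √13 > √13.
Hence |√x − √13| < |x − 13|/√13, which is < eps once |x − 13| < √13·eps.
Take delta = min(13, √13·eps). If 0 < |x − 13| < delta then x > 0 and |√x − √13| < |x − 13|/√13 < eps.

delta = min(13, √13·eps)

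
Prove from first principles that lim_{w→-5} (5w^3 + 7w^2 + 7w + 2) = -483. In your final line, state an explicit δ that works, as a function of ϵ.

Fix ϵ > 0. We want δ > 0 such that 0 < |w + 5| < δ implies |(5w^3 + 7w^2 + 7w + 2) + 483| < ϵ.
(5w^3 + 7w^2 + 7w + 2) + 483 = 5w^3 + 7w^2 + 7w + 485 = (w + 5)(5w^2 - 18w + 97).
So |(5w^3 + 7w^2 + 7w + 2) + 483| = |w + 5|·|5w^2 - 18w + 97|.
Assume first that |w + 5| < 1, so |w| < 6. Then |5w^2 - 18w + 97| ≤ 5·6^2 + 18·6 + 97 = 385.
Hence |(5w^3 + 7w^2 + 7w + 2) + 483| ≤ 385|w + 5| < ϵ provided |w + 5| < ϵ/385.
Take δ = min(1, ϵ/385). Then 0 < |w + 5| < δ gives both |w + 5| < 1 and |w + 5| < ϵ/385, so |(5w^3 + 7w^2 + 7w + 2) + 483| < ϵ.

δ = min(1, ϵ/385)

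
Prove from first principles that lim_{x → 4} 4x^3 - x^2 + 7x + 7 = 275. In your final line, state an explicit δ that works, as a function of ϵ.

Fix ϵ > 0. We want δ > 0 such that 0 < |x − 4| < δ implies |(4x^3 - x^2 + 7x + 7) − 275| < ϵ.
(4x^3 - x^2 + 7x + 7) − 275 = 4x^3 - x^2 + 7x - 268 = (x − 4)(4x^2 + 15x + 67).
So |(4x^3 - x^2 + 7x + 7) − 275| = |x − 4|·|4x^2 + 15x + 67|.
Require δ ≤ 2. Then |x − 4| < 2 gives |x| < 6, and by the triangle inequality |4x^2 + 15x + 67| ≤ 4·6^2 + 15·6 + 67 = 301.
Hence |(4x^3 - x^2 + 7x + 7) − 275| ≤ 301|x − 4| < ϵ provided |x − 4| < ϵ/301.
Choosing δ = min(2, ϵ/301) ensures both conditions, hence |(4x^3 - x^2 + 7x + 7) − 275| < ϵ.

δ = min(2, ϵ/301)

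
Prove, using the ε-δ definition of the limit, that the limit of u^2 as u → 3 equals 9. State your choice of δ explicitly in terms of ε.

δ = min(1, ε/7)

Let ε > 0 be given. We seek δ > 0 with 0 < |u − 3| < δ ⇒ |u^2 − 9| < ε.
Factor: u^2 − 9 = (u − 3)(u + 3), so |u^2 − 9| = |u − 3|·|u + 3|.
Restrict δ ≤ 1. Then |u − 3| < 1 gives |u| < 4, so by the triangle inequality |u + 3| ≤ 4 + 3 = 7.
Hence |u^2 − 9| ≤ 7|u − 3|, which is < ε once |u − 3| < ε/7.
Take δ = min(1, ε/7). If 0 < |u − 3| < δ then both bounds hold and |u^2 − 9| ≤ 7|u − 3| < 7·(ε/7) = ε.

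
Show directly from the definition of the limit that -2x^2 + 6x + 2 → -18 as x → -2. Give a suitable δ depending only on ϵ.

Suppose ϵ > 0. We want δ > 0 such that 0 < |x + 2| < δ implies |(-2x^2 + 6x + 2) + 18| < ϵ.
(-2x^2 + 6x + 2) + 18 = -2x^2 + 6x + 20 = (x + 2)(-2x + 10).
So |(-2x^2 + 6x + 2) + 18| = |x + 2|·|-2x + 10|.
Assume first that |x + 2| < 2, so |x| < 4. Then |-2x + 10| ≤ 2·4 + 10 = 18.
Hence |(-2x^2 + 6x + 2) + 18| ≤ 18|x + 2| < ϵ provided |x + 2| < ϵ/18.
Take δ = min(2, ϵ/18). Then 0 < |x + 2| < δ gives both |x + 2| < 2 and |x + 2| < ϵ/18, so |(-2x^2 + 6x + 2) + 18| < ϵ.

δ = min(2, ϵ/18)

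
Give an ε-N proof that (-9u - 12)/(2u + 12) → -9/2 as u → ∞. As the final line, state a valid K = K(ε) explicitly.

Suppose ε > 0. We seek K > 0 such that u > K implies |(-9u - 12)/(2u + 12) + 9/2| < ε.
(-9u - 12)/(2u + 12) + 9/2 = (2(-9u - 12) − (-9)(2u + 12)) / (2(2u + 12)) = 84/(2(2u + 12)).
For u > 0 we have 2u + 12 > 2u, so |(-9u - 12)/(2u + 12) + 9/2| = 84/(2(2u + 12)) < 84/(2·2u) = 21/u.
Thus |(-9u - 12)/(2u + 12) + 9/2| < ε whenever u > 21/ε.
Take K = 21/ε. If u > K then |(-9u - 12)/(2u + 12) + 9/2| < 21/u < ε.

K = 21/ε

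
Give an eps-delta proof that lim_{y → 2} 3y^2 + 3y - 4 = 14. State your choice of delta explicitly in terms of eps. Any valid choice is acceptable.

Let eps > 0. We want delta > 0 such that 0 < |y − 2| < delta implies |(3y^2 + 3y - 4) − 14| < eps.
(3y^2 + 3y - 4) − 14 = 3y^2 + 3y - 18 = (y − 2)(3y + 9).
So |(3y^2 + 3y - 4) − 14| = |y − 2|·|3y + 9|.
Require delta ≤ 2. Then |y − 2| < 2 gives |y| < 4, and by the triangle inequality |3y + 9| ≤ 3·4 + 9 = 21.
Hence |(3y^2 + 3y - 4) − 14| ≤ 21|y − 2| < eps provided |y − 2| < eps/21.
Choosing delta = min(2, eps/21) ensures both conditions, hence |(3y^2 + 3y - 4) − 14| < eps.

delta = min(2, eps/21)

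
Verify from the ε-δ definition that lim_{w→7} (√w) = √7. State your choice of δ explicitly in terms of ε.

Let ε > 0. We want δ > 0 such that 0 < |w − 7| < δ implies |√w − √7| < ε.
Rationalise: √w − √7 = (w − 7)/(√w + √7), so |√w − √7| = |w − 7|/(√w + √7).
Restrict δ ≤ 7 so that |w − 7| < 7 forces w > 0, and then √w + √7 > √7.
Hence |√w − √7| < |w − 7|/√7, which is < ε once |w − 7| < √7·ε.
Take δ = min(7, √7·ε). If 0 < |w − 7| < δ then w > 0 and |√w − √7| < |w − 7|/√7 < ε.

δ = min(7, √7·ε)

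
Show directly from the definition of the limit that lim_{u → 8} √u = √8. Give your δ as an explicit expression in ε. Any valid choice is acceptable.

δ = min(8, √8·ε)

Fix ε > 0. We want δ > 0 such that 0 < |u − 8| < δ implies |√u − √8| < ε.
Multiplying by the conjugate, |√u − √8| = |u − 8|/(√u + √8).
Restrict δ ≤ 8 so that |u − 8| < 8 forces u > 0, and then √u + √8 > √8.
Hence |√u − √8| < |u − 8|/√8, which is < ε once |u − 8| < √8·ε.
Take δ = min(8, √8·ε). If 0 < |u − 8| < δ then u > 0 and |√u − √8| < |u − 8|/√8 < ε.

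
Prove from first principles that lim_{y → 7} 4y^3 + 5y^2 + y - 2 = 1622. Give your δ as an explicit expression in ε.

δ = min(1, ε/752)

Let ε > 0. We want δ > 0 such that 0 < |y − 7| < δ implies |(4y^3 + 5y^2 + y - 2) − 1622| < ε.
(4y^3 + 5y^2 + y - 2) − 1622 = 4y^3 + 5y^2 + y - 1624 = (y − 7)(4y^2 + 33y + 232).
So |(4y^3 + 5y^2 + y - 2) − 1622| = |y − 7|·|4y^2 + 33y + 232|.
Require δ ≤ 1. Then |y − 7| < 1 gives |y| < 8, and by the triangle inequality |4y^2 + 33y + 232| ≤ 4·8^2 + 33·8 + 232 = 752.
Hence |(4y^3 + 5y^2 + y - 2) − 1622| ≤ 752|y − 7| < ε provided |y − 7| < ε/752.
Choosing δ = min(1, ε/752) ensures both conditions, hence |(4y^3 + 5y^2 + y - 2) − 1622| < ε.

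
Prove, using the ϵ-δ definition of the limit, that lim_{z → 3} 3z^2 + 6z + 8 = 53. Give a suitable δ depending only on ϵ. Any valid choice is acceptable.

δ = min(1, ϵ/27)

Fix ϵ > 0. We want δ > 0 such that 0 < |z − 3| < δ implies |(3z^2 + 6z + 8) − 53| < ϵ.
(3z^2 + 6z + 8) − 53 = 3z^2 + 6z - 45 = (z − 3)(3z + 15).
So |(3z^2 + 6z + 8) − 53| = |z − 3|·|3z + 15|.
Assume first that |z − 3| < 1, so |z| < 4. Then |3z + 15| ≤ 3·4 + 15 = 27.
Hence |(3z^2 + 6z + 8) − 53| ≤ 27|z − 3| < ϵ provided |z − 3| < ϵ/27.
Choosing δ = min(1, ϵ/27) ensures both conditions, hence |(3z^2 + 6z + 8) − 53| < ϵ.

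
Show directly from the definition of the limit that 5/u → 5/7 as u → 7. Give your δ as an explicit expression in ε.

δ = min(7/2, (49/10)ε)

Suppose ε > 0. We seek δ > 0 such that 0 < |u − 7| < δ implies |5/u − (5/7)| < ε.
|5/u − (5/7)| = 5·|7 − u|/(7·|u|) = 5|u − 7|/(7|u|).
Restrict δ ≤ 7/2. Then |u − 7| < 7/2 gives |u| > 7/2, so 7|u| > 49/2.
Then |5/u − (5/7)| < 5|u − 7|/(49/2), which is < ε when |u − 7| < (49/10)ε.
Take δ = min(7/2, (49/10)ε). Then 0 < |u − 7| < δ gives both |u − 7| < 7/2 and |u − 7| < (49/10)ε, so |5/u − (5/7)| < ε.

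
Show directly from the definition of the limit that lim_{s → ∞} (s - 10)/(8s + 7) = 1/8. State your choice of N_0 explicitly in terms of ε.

Suppose ε > 0. We seek N_0 > 0 such that s > N_0 implies |(s - 10)/(8s + 7) − (1/8)| < ε.
(s - 10)/(8s + 7) − (1/8) = (8(s - 10) − (8s + 7)) / (8(8s + 7)) = -87/(8(8s + 7)).
For s > 0 we have 8s + 7 > 8s, so |(s - 10)/(8s + 7) − (1/8)| = 87/(8(8s + 7)) < 87/(8·8s) = (87/64)/s.
Thus |(s - 10)/(8s + 7) − (1/8)| < ε whenever s > (87/64)/ε.
Take N_0 = (87/64)/ε. If s > N_0 then |(s - 10)/(8s + 7) − (1/8)| < (87/64)/s < ε.

N_0 = (87/64)/ε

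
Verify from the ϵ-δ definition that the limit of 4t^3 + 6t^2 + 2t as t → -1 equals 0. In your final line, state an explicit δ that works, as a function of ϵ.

Let ϵ > 0 be given. We want δ > 0 such that 0 < |t + 1| < δ implies |(4t^3 + 6t^2 + 2t)| < ϵ.
(4t^3 + 6t^2 + 2t) = 4t^3 + 6t^2 + 2t = (t + 1)(4t^2 + 2t).
So |(4t^3 + 6t^2 + 2t)| = |t + 1|·|4t^2 + 2t|.
Require δ ≤ 1. Then |t + 1| < 1 gives |t| < 2, and by the triangle inequality |4t^2 + 2t| ≤ 4·2^2 + 2·2 = 20.
Hence |(4t^3 + 6t^2 + 2t)| ≤ 20|t + 1| < ϵ provided |t + 1| < ϵ/20.
Choosing δ = min(1, ϵ/20) ensures both conditions, hence |(4t^3 + 6t^2 + 2t)| < ϵ.

δ = min(1, ϵ/20)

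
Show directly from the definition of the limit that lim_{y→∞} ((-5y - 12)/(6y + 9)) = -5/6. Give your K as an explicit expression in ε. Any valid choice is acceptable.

Suppose ε > 0. We seek K > 0 such that y > K implies |(-5y - 12)/(6y + 9) + 5/6| < ε.
(-5y - 12)/(6y + 9) + 5/6 = (6(-5y - 12) − (-5)(6y + 9)) / (6(6y + 9)) = -27/(6(6y + 9)).
For y > 0 we have 6y + 9 > 6y, so |(-5y - 12)/(6y + 9) + 5/6| = 27/(6(6y + 9)) < 27/(6·6y) = (3/4)/y.
Thus |(-5y - 12)/(6y + 9) + 5/6| < ε whenever y > (3/4)/ε.
Take K = (3/4)/ε. If y > K then |(-5y - 12)/(6y + 9) + 5/6| < (3/4)/y < ε.

K = (3/4)/ε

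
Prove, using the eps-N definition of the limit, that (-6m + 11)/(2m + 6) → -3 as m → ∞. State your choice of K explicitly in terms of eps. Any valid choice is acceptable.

Let eps > 0 be given. For m ≥ 1, |(-6m + 11)/(2m + 6) + 3| = |58|/(2(2m + 6)) = 58/(2(2m + 6)).
Since 2m + 6 ≥ 2m for m ≥ 1, this is ≤ 58/(2·2m) = (29/2)/m.
So |(-6m + 11)/(2m + 6) + 3| < eps whenever m > (29/2)/eps.
Take K = (29/2)/eps. If m > K then |(-6m + 11)/(2m + 6) + 3| ≤ (29/2)/m < eps.

K = (29/2)/eps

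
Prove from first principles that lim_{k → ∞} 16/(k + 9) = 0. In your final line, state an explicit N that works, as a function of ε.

N = 16/ε

Let ε > 0. For k ≥ 1, |16/(k + 9) − 0| = 16/(k + 9) ≤ 16/k.
We need 16/k < ε, i.e. k > 16/ε.
Take N = 16/ε. If k > N then |16/(k + 9)| ≤ 16/k < ε.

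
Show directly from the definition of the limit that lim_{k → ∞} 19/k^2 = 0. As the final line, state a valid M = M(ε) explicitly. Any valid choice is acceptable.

Let ε > 0. For k ≥ 1, |19/k^2 − 0| = 19/k^2.
19/k^2 < ε ⇔ k^2 > 19/ε ⇔ k > (19/ε)^{1/2}.
Take M = (19/ε)^{1/2}. Then k > M implies 19/k^2 < ε.

M = (19/ε)^{1/2}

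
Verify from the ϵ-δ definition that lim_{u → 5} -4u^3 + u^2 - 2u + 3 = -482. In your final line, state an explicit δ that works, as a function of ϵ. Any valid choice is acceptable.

δ = min(2, ϵ/426)

Fix ϵ > 0. We want δ > 0 such that 0 < |u − 5| < δ implies |(-4u^3 + u^2 - 2u + 3) + 482| < ϵ.
(-4u^3 + u^2 - 2u + 3) + 482 = -4u^3 + u^2 - 2u + 485 = (u − 5)(-4u^2 - 19u - 97).
So |(-4u^3 + u^2 - 2u + 3) + 482| = |u − 5|·|-4u^2 - 19u - 97|.
Assume first that |u − 5| < 2, so |u| < 7. Then |-4u^2 - 19u - 97| ≤ 4·7^2 + 19·7 + 97 = 426.
Hence |(-4u^3 + u^2 - 2u + 3) + 482| ≤ 426|u − 5| < ϵ provided |u − 5| < ϵ/426.
Choosing δ = min(2, ϵ/426) ensures both conditions, hence |(-4u^3 + u^2 - 2u + 3) + 482| < ϵ.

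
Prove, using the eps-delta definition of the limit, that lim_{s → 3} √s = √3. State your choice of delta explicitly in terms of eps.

delta = min(3, √3·eps)

Fix eps > 0. We want delta > 0 such that 0 < |s − 3| < delta implies |√s − √3| < eps.
Rationalise: √s − √3 = (s − 3)/(√s + √3), so |√s − √3| = |s − 3|/(√s + √3).
Restrict delta ≤ 3 so that |s − 3| < 3 forces s > 0, and then √s + √3 > √3.
Hence |√s − √3| < |s − 3|/√3, which is < eps once |s − 3| < √3·eps.
Take delta = min(3, √3·eps). If 0 < |s − 3| < delta then s > 0 and |√s − √3| < |s − 3|/√3 < eps.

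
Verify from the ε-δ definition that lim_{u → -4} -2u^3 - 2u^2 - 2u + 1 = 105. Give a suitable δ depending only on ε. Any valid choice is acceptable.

Suppose ε > 0. We want δ > 0 such that 0 < |u + 4| < δ implies |(-2u^3 - 2u^2 - 2u + 1) − 105| < ε.
(-2u^3 - 2u^2 - 2u + 1) − 105 = -2u^3 - 2u^2 - 2u - 104 = (u + 4)(-2u^2 + 6u - 26).
So |(-2u^3 - 2u^2 - 2u + 1) − 105| = |u + 4|·|-2u^2 + 6u - 26|.
Assume first that |u + 4| < 2, so |u| < 6. Then |-2u^2 + 6u - 26| ≤ 2·6^2 + 6·6 + 26 = 134.
Hence |(-2u^3 - 2u^2 - 2u + 1) − 105| ≤ 134|u + 4| < ε provided |u + 4| < ε/134.
Choosing δ = min(2, ε/134) ensures both conditions, hence |(-2u^3 - 2u^2 - 2u + 1) − 105| < ε.

δ = min(2, ε/134)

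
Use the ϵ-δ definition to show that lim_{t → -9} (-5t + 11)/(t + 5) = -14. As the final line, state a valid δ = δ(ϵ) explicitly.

Let ϵ > 0. We want δ > 0 with 0 < |t + 9| < δ ⇒ |(-5t + 11)/(t + 5) + 14| < ϵ.
Combining over a common denominator, (-5t + 11)/(t + 5) + 14 = [(-5t + 11)·(-4) − 56·(t + 5)] / [(-4)·(t + 5)] = -36(t + 9) / ((-4)(t + 5)).
So |(-5t + 11)/(t + 5) + 14| = 36|t + 9| / (4·|t + 5|).
Restrict δ ≤ 2. Then |t + 9| < 2 gives |t + 5| = |(t + 9) + (-4)| ≥ 4 − 2 = 2.
Hence |(-5t + 11)/(t + 5) + 14| < 36|t + 9|/(4·2) = (9/2)|t + 9|, which is < ϵ once |t + 9| < (2/9)ϵ.
Take δ = min(2, (2/9)ϵ). Then 0 < |t + 9| < δ forces both bounds, so |(-5t + 11)/(t + 5) + 14| < ϵ.

δ = min(2, (2/9)ϵ)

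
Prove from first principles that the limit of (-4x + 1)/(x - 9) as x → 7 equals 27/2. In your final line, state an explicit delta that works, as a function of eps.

Suppose eps > 0. We want delta > 0 with 0 < |x − 7| < delta ⇒ |(-4x + 1)/(x - 9) − (27/2)| < eps.
Combining over a common denominator, (-4x + 1)/(x - 9) − (27/2) = [(-4x + 1)·(-2) − (-27)·(x - 9)] / [(-2)·(x - 9)] = 35(x − 7) / ((-2)(x - 9)).
So |(-4x + 1)/(x - 9) − (27/2)| = 35|x − 7| / (2·|x − 9|).
Restrict delta ≤ 1. Then |x − 7| < 1 gives |x − 9| = |(x − 7) + (-2)| ≥ 2 − 1 = 1.
Hence |(-4x + 1)/(x - 9) − (27/2)| < 35|x − 7|/(2·1) = (35/2)|x − 7|, which is < eps once |x − 7| < (2/35)eps.
Take delta = min(1, (2/35)eps). Then 0 < |x − 7| < delta forces both bounds, so |(-4x + 1)/(x - 9) − (27/2)| < eps.

delta = min(1, (2/35)eps)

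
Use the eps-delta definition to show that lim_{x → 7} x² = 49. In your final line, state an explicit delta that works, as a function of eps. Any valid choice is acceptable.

Let eps > 0. We seek delta > 0 with 0 < |x − 7| < delta ⇒ |x² − 49| < eps.
Factor: x² − 49 = (x − 7)(x + 7), so |x² − 49| = |x − 7|·|x + 7|.
Restrict delta ≤ 2. Then |x − 7| < 2 gives |x| < 9, so by the triangle inequality |x + 7| ≤ 9 + 7 = 16.
Hence |x² − 49| ≤ 16|x − 7|, which is < eps once |x − 7| < eps/16.
Take delta = min(2, eps/16). If 0 < |x − 7| < delta then both bounds hold and |x² − 49| ≤ 16|x − 7| < 16·(eps/16) = eps.

delta = min(2, eps/16)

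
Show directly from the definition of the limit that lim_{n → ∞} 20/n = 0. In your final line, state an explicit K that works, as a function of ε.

K = 20/ε

Suppose ε > 0. For n ≥ 1, |20/n − 0| = 20/(n) ≤ 20/n.
We need 20/n < ε, i.e. n > 20/ε.
Take K = 20/ε. If n > K then |20/n| ≤ 20/n < ε.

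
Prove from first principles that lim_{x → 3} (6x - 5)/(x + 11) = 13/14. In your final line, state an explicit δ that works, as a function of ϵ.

Suppose ϵ > 0. We want δ > 0 with 0 < |x − 3| < δ ⇒ |(6x - 5)/(x + 11) − (13/14)| < ϵ.
Combining over a common denominator, (6x - 5)/(x + 11) − (13/14) = [(6x - 5)·14 − 13·(x + 11)] / [14·(x + 11)] = 71(x − 3) / (14(x + 11)).
So |(6x - 5)/(x + 11) − (13/14)| = 71|x − 3| / (14·|x + 11|).
Require δ ≤ 7, so |x + 11| ≥ |14| − |x − 3| > 14 − 7 = 7.
Hence |(6x - 5)/(x + 11) − (13/14)| < 71|x − 3|/(14·7) = (71/98)|x − 3|, which is < ϵ once |x − 3| < (98/71)ϵ.
Take δ = min(7, (98/71)ϵ). Then 0 < |x − 3| < δ forces both bounds, so |(6x - 5)/(x + 11) − (13/14)| < ϵ.

δ = min(7, (98/71)ϵ)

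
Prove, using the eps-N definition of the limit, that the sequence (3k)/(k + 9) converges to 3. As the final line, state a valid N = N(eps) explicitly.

N = 27/eps

Let eps > 0. For k ≥ 1, |(3k)/(k + 9) − 3| = |-27|/((k + 9)) = 27/((k + 9)).
Since k + 9 ≥ k for k ≥ 1, this is ≤ 27/(k) = 27/k.
So |(3k)/(k + 9) − 3| < eps whenever k > 27/eps.
Take N = 27/eps. If k > N then |(3k)/(k + 9) − 3| ≤ 27/k < eps.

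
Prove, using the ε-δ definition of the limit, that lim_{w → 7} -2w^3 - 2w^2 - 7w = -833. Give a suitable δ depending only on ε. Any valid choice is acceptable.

Let ε > 0 be given. We want δ > 0 such that 0 < |w − 7| < δ implies |(-2w^3 - 2w^2 - 7w) + 833| < ε.
(-2w^3 - 2w^2 - 7w) + 833 = -2w^3 - 2w^2 - 7w + 833 = (w − 7)(-2w^2 - 16w - 119).
So |(-2w^3 - 2w^2 - 7w) + 833| = |w − 7|·|-2w^2 - 16w - 119|.
Assume first that |w − 7| < 2, so |w| < 9. Then |-2w^2 - 16w - 119| ≤ 2·9^2 + 16·9 + 119 = 425.
Hence |(-2w^3 - 2w^2 - 7w) + 833| ≤ 425|w − 7| < ε provided |w − 7| < ε/425.
Take δ = min(2, ε/425). Then 0 < |w − 7| < δ gives both |w − 7| < 2 and |w − 7| < ε/425, so |(-2w^3 - 2w^2 - 7w) + 833| < ε.

δ = min(2, ε/425)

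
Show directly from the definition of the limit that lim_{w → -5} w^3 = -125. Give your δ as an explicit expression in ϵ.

Fix ϵ > 0. We seek δ > 0 with 0 < |w + 5| < δ ⇒ |w^3 + 125| < ϵ.
Factor: w^3 + 125 = (w + 5)(w^2 - 5w + 25), so |w^3 + 125| = |w + 5|·|w^2 - 5w + 25|.
Restrict δ ≤ 1. Then |w + 5| < 1 gives |w| < 6, so by the triangle inequality |w^2 - 5w + 25| ≤ 6^2 + 5·6 + 25 = 91.
Hence |w^3 + 125| ≤ 91|w + 5|, which is < ϵ once |w + 5| < ϵ/91.
Take δ = min(1, ϵ/91). If 0 < |w + 5| < δ then both bounds hold and |w^3 + 125| ≤ 91|w + 5| < 91·(ϵ/91) = ϵ.

δ = min(1, ϵ/91)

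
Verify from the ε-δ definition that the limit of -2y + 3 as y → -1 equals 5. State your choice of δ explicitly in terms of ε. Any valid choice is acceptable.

Fix ε > 0. We need δ > 0 so that 0 < |y + 1| < δ implies |(-2y + 3) − 5| < ε.
|(-2y + 3) − 5| = |-2y - 2| = 2|y + 1|.
Thus it suffices that |y + 1| < ε/2.
Choosing δ = ε/2 gives |(-2y + 3) − 5| = 2|y + 1| < ε whenever |y + 1| < δ.

δ = ε/2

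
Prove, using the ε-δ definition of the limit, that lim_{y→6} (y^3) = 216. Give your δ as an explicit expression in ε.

Let ε > 0. We seek δ > 0 with 0 < |y − 6| < δ ⇒ |y^3 − 216| < ε.
Factor: y^3 − 216 = (y − 6)(y^2 + 6y + 36), so |y^3 − 216| = |y − 6|·|y^2 + 6y + 36|.
Impose δ ≤ 1 so that |y| < 7; then |y^2 + 6y + 36| ≤ 127.
Hence |y^3 − 216| ≤ 127|y − 6|, which is < ε once |y − 6| < ε/127.
Take δ = min(1, ε/127). If 0 < |y − 6| < δ then both bounds hold and |y^3 − 216| ≤ 127|y − 6| < 127·(ε/127) = ε.

δ = min(1, ε/127)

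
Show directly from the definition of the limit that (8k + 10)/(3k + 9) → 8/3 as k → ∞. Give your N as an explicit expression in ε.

Fix ε > 0. For k ≥ 1, |(8k + 10)/(3k + 9) − (8/3)| = |-42|/(3(3k + 9)) = 42/(3(3k + 9)).
Since 3k + 9 ≥ 3k for k ≥ 1, this is ≤ 42/(3·3k) = (14/3)/k.
So |(8k + 10)/(3k + 9) − (8/3)| < ε whenever k > (14/3)/ε.
Take N = (14/3)/ε. If k > N then |(8k + 10)/(3k + 9) − (8/3)| ≤ (14/3)/k < ε.

N = (14/3)/ε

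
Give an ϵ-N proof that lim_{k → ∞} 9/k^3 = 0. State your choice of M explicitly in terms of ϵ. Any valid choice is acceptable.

M = (9/ϵ)^{1/3}

Fix ϵ > 0. For k ≥ 1, |9/k^3 − 0| = 9/k^3.
9/k^3 < ϵ ⇔ k^3 > 9/ϵ ⇔ k > (9/ϵ)^{1/3}.
Take M = (9/ϵ)^{1/3}. Then k > M implies 9/k^3 < ϵ.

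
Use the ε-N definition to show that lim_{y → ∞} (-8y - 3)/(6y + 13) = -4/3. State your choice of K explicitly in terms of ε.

K = (43/18)/ε

Let ε > 0. We seek K > 0 such that y > K implies |(-8y - 3)/(6y + 13) + 4/3| < ε.
(-8y - 3)/(6y + 13) + 4/3 = (6(-8y - 3) − (-8)(6y + 13)) / (6(6y + 13)) = 86/(6(6y + 13)).
For y > 0 we have 6y + 13 > 6y, so |(-8y - 3)/(6y + 13) + 4/3| = 86/(6(6y + 13)) < 86/(6·6y) = (43/18)/y.
Thus |(-8y - 3)/(6y + 13) + 4/3| < ε whenever y > (43/18)/ε.
Take K = (43/18)/ε. If y > K then |(-8y - 3)/(6y + 13) + 4/3| < (43/18)/y < ε.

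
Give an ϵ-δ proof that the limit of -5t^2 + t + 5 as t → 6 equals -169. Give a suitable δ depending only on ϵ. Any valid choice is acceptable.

δ = min(2, ϵ/69)

Fix ϵ > 0. We want δ > 0 such that 0 < |t − 6| < δ implies |(-5t^2 + t + 5) + 169| < ϵ.
(-5t^2 + t + 5) + 169 = -5t^2 + t + 174 = (t − 6)(-5t - 29).
So |(-5t^2 + t + 5) + 169| = |t − 6|·|-5t - 29|.
Require δ ≤ 2. Then |t − 6| < 2 gives |t| < 8, and by the triangle inequality |-5t - 29| ≤ 5·8 + 29 = 69.
Hence |(-5t^2 + t + 5) + 169| ≤ 69|t − 6| < ϵ provided |t − 6| < ϵ/69.
Take δ = min(2, ϵ/69). Then 0 < |t − 6| < δ gives both |t − 6| < 2 and |t − 6| < ϵ/69, so |(-5t^2 + t + 5) + 169| < ϵ.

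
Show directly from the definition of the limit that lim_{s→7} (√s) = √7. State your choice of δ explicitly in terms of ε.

δ = min(7, √7·ε)

Let ε > 0 be given. We want δ > 0 such that 0 < |s − 7| < δ implies |√s − √7| < ε.
Multiplying by the conjugate, |√s − √7| = |s − 7|/(√s + √7).
Restrict δ ≤ 7 so that |s − 7| < 7 forces s > 0, and then √s + √7 > √7.
Hence |√s − √7| < |s − 7|/√7, which is < ε once |s − 7| < √7·ε.
Take δ = min(7, √7·ε). If 0 < |s − 7| < δ then s > 0 and |√s − √7| < |s − 7|/√7 < ε.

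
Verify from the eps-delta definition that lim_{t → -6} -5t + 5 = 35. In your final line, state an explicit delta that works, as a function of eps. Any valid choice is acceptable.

Let eps > 0. We need delta > 0 so that 0 < |t + 6| < delta implies |(-5t + 5) − 35| < eps.
Since (-5t + 5) − 35 = -5(t + 6), we have |(-5t + 5) − 35| = 5|t + 6|.
So 5|t + 6| < eps exactly when |t + 6| < eps/5.
Choosing delta = eps/5 gives |(-5t + 5) − 35| = 5|t + 6| < eps whenever |t + 6| < delta.

delta = eps/5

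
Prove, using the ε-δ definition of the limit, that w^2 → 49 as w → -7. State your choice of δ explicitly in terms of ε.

Suppose ε > 0. We seek δ > 0 with 0 < |w + 7| < δ ⇒ |w^2 − 49| < ε.
Factor: w^2 − 49 = (w + 7)(w - 7), so |w^2 − 49| = |w + 7|·|w - 7|.
Impose δ ≤ 1 so that |w| < 8; then |w - 7| ≤ 15.
Hence |w^2 − 49| ≤ 15|w + 7|, which is < ε once |w + 7| < ε/15.
Take δ = min(1, ε/15). If 0 < |w + 7| < δ then both bounds hold and |w^2 − 49| ≤ 15|w + 7| < 15·(ε/15) = ε.

δ = min(1, ε/15)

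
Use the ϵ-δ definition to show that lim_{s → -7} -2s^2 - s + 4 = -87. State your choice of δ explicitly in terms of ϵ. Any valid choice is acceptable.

Fix ϵ > 0. We want δ > 0 such that 0 < |s + 7| < δ implies |(-2s^2 - s + 4) + 87| < ϵ.
(-2s^2 - s + 4) + 87 = -2s^2 - s + 91 = (s + 7)(-2s + 13).
So |(-2s^2 - s + 4) + 87| = |s + 7|·|-2s + 13|.
Require δ ≤ 1. Then |s + 7| < 1 gives |s| < 8, and by the triangle inequality |-2s + 13| ≤ 2·8 + 13 = 29.
Hence |(-2s^2 - s + 4) + 87| ≤ 29|s + 7| < ϵ provided |s + 7| < ϵ/29.
Take δ = min(1, ϵ/29). Then 0 < |s + 7| < δ gives both |s + 7| < 1 and |s + 7| < ϵ/29, so |(-2s^2 - s + 4) + 87| < ϵ.

δ = min(1, ϵ/29)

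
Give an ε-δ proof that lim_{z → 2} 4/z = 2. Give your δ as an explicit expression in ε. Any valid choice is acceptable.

Suppose ε > 0. We seek δ > 0 such that 0 < |z − 2| < δ implies |4/z − 2| < ε.
|4/z − 2| = 4·|2 − z|/(2·|z|) = 4|z − 2|/(2|z|).
Restrict δ ≤ 1. Then |z − 2| < 1 gives |z| > 1, so 2|z| > 2.
Then |4/z − 2| < 4|z − 2|/2, which is < ε when |z − 2| < (1/2)ε.
Take δ = min(1, (1/2)ε). Then 0 < |z − 2| < δ gives both |z − 2| < 1 and |z − 2| < (1/2)ε, so |4/z − 2| < ε.

δ = min(1, (1/2)ε)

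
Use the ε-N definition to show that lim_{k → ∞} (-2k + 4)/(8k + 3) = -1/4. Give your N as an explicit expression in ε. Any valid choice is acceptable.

N = (19/32)/ε

Fix ε > 0. For k ≥ 1, |(-2k + 4)/(8k + 3) + 1/4| = |38|/(8(8k + 3)) = 38/(8(8k + 3)).
Since 8k + 3 ≥ 8k for k ≥ 1, this is ≤ 38/(8·8k) = (19/32)/k.
So |(-2k + 4)/(8k + 3) + 1/4| < ε whenever k > (19/32)/ε.
Take N = (19/32)/ε. If k > N then |(-2k + 4)/(8k + 3) + 1/4| ≤ (19/32)/k < ε.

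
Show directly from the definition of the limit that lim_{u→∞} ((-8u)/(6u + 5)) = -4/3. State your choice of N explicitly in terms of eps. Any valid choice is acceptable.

Suppose eps > 0. We seek N > 0 such that u > N implies |(-8u)/(6u + 5) + 4/3| < eps.
(-8u)/(6u + 5) + 4/3 = (6(-8u) − (-8)(6u + 5)) / (6(6u + 5)) = 40/(6(6u + 5)).
For u > 0 we have 6u + 5 > 6u, so |(-8u)/(6u + 5) + 4/3| = 40/(6(6u + 5)) < 40/(6·6u) = (10/9)/u.
Thus |(-8u)/(6u + 5) + 4/3| < eps whenever u > (10/9)/eps.
Take N = (10/9)/eps. If u > N then |(-8u)/(6u + 5) + 4/3| < (10/9)/u < eps.

N = (10/9)/eps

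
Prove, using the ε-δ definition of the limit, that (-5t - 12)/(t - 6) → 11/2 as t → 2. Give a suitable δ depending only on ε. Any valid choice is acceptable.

δ = min(2, (4/21)ε)

Fix ε > 0. We want δ > 0 with 0 < |t − 2| < δ ⇒ |(-5t - 12)/(t - 6) − (11/2)| < ε.
Combining over a common denominator, (-5t - 12)/(t - 6) − (11/2) = [(-5t - 12)·(-4) − (-22)·(t - 6)] / [(-4)·(t - 6)] = 42(t − 2) / ((-4)(t - 6)).
So |(-5t - 12)/(t - 6) − (11/2)| = 42|t − 2| / (4·|t − 6|).
Require δ ≤ 2, so |t − 6| ≥ |-4| − |t − 2| > 4 − 2 = 2.
Hence |(-5t - 12)/(t - 6) − (11/2)| < 42|t − 2|/(4·2) = (21/4)|t − 2|, which is < ε once |t − 2| < (4/21)ε.
Take δ = min(2, (4/21)ε). Then 0 < |t − 2| < δ forces both bounds, so |(-5t - 12)/(t - 6) − (11/2)| < ε.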